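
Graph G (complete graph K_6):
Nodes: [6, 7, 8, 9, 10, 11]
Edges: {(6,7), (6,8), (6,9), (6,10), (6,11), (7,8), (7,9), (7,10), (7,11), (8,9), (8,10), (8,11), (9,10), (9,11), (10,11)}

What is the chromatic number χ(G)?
χ(G) = 6

Clique number ω(G) = 6 (lower bound: χ ≥ ω).
The clique on [6, 7, 8, 9, 10, 11] has size 6, forcing χ ≥ 6, and the coloring below uses 6 colors, so χ(G) = 6.
A valid 6-coloring: color 1: [10]; color 2: [8]; color 3: [7]; color 4: [6]; color 5: [11]; color 6: [9].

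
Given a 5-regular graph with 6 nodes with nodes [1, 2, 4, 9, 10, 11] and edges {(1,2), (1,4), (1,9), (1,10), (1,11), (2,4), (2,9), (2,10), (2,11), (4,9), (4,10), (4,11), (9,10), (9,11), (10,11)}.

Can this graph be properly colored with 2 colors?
No, G is not 2-colorable

The clique on vertices [1, 2, 4, 9, 10, 11] has size 6 > 2, so it alone needs 6 colors.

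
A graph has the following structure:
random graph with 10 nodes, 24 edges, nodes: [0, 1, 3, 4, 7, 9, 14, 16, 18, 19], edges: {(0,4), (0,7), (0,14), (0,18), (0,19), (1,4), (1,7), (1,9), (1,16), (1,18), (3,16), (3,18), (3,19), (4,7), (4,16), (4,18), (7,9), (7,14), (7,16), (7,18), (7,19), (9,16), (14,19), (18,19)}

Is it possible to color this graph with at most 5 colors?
Yes, G is 5-colorable

A valid 5-coloring: color 1: [3, 7]; color 2: [14, 16, 18]; color 3: [0, 1]; color 4: [4, 9, 19].
(χ(G) = 4 ≤ 5.)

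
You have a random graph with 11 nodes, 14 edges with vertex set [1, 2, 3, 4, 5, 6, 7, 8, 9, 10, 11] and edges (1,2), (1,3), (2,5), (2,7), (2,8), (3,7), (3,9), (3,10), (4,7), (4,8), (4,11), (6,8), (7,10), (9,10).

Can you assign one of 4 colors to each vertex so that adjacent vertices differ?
A valid 4-coloring: color 1: [2, 3, 4, 6]; color 2: [1, 5, 7, 8, 9, 11]; color 3: [10].
(χ(G) = 3 ≤ 4.)

Yes, G is 4-colorable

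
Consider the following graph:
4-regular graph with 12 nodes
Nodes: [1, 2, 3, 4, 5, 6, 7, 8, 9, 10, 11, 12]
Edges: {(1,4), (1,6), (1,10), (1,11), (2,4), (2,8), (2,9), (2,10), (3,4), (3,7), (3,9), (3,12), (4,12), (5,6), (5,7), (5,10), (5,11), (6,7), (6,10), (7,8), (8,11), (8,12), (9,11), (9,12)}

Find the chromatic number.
χ(G) = 3

Clique number ω(G) = 3 (lower bound: χ ≥ ω).
The clique on [1, 6, 10] has size 3, forcing χ ≥ 3, and the coloring below uses 3 colors, so χ(G) = 3.
A valid 3-coloring: color 1: [2, 6, 11, 12]; color 2: [1, 3, 5, 8]; color 3: [4, 7, 9, 10].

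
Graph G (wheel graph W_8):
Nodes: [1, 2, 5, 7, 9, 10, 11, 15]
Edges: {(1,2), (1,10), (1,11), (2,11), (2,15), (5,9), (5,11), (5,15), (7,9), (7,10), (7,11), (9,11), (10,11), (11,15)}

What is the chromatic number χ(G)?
Clique number ω(G) = 3 (lower bound: χ ≥ ω).
Odd cycle [9, 5, 15, 2, 1, 10, 7] needs 3 colors (χ ≥ 3).
Vertex 11 is adjacent to every vertex of [1, 2, 5, 7, 9, 10, 15], which already need 3 colors among themselves, so 11 needs a new color (χ ≥ 4).
The coloring below uses 4 colors, so χ(G) = 4.
A valid 4-coloring: color 1: [11]; color 2: [9, 10, 15]; color 3: [2, 5, 7]; color 4: [1].

χ(G) = 4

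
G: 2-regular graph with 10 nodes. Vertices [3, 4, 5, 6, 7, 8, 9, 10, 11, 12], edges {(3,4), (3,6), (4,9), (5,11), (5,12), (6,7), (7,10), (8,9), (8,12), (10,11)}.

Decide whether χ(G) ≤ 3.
A valid 3-coloring: color 1: [3, 7, 9, 11, 12]; color 2: [4, 5, 6, 8, 10].
(χ(G) = 2 ≤ 3.)

Yes, G is 3-colorable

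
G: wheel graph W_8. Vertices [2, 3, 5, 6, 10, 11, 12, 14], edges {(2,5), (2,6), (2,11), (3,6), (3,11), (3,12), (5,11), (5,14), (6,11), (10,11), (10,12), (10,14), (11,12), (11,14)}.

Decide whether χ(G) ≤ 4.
Yes, G is 4-colorable

A valid 4-coloring: color 1: [11]; color 2: [5, 6, 10]; color 3: [2, 12, 14]; color 4: [3].
(χ(G) = 4 ≤ 4.)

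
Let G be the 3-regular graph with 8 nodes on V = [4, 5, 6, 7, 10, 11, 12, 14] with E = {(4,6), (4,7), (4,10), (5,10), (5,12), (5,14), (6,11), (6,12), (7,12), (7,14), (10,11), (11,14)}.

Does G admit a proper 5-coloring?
A valid 5-coloring: color 1: [6, 10, 14]; color 2: [5, 7, 11]; color 3: [4, 12].
(χ(G) = 3 ≤ 5.)

Yes, G is 5-colorable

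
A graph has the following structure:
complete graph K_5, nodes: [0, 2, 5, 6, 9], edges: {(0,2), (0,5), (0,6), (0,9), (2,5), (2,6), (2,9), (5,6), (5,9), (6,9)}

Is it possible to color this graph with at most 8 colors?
A valid 8-coloring: color 1: [5]; color 2: [6]; color 3: [2]; color 4: [9]; color 5: [0].
(χ(G) = 5 ≤ 8.)

Yes, G is 8-colorable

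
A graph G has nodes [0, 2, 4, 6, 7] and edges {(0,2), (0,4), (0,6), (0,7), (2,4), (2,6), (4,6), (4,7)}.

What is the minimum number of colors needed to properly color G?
Clique number ω(G) = 4 (lower bound: χ ≥ ω).
The clique on [0, 2, 4, 6] has size 4, forcing χ ≥ 4, and the coloring below uses 4 colors, so χ(G) = 4.
A valid 4-coloring: color 1: [0]; color 2: [4]; color 3: [2, 7]; color 4: [6].

χ(G) = 4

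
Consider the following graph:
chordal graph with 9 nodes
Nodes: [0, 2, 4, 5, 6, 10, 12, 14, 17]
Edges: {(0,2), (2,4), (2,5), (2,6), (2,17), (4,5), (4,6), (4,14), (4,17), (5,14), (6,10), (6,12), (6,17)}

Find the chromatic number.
χ(G) = 4

Clique number ω(G) = 4 (lower bound: χ ≥ ω).
The clique on [2, 4, 6, 17] has size 4, forcing χ ≥ 4, and the coloring below uses 4 colors, so χ(G) = 4.
A valid 4-coloring: color 1: [0, 5, 6]; color 2: [2, 10, 12, 14]; color 3: [4]; color 4: [17].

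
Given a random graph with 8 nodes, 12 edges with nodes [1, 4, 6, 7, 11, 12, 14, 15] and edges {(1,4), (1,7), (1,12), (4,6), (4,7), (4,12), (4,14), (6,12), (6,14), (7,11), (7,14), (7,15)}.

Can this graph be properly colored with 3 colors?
Odd cycle [14, 7, 1, 12, 6] needs 3 colors (χ ≥ 3).
Vertex 4 is adjacent to every vertex of [1, 6, 7, 12, 14], which already need 3 colors among themselves, so 4 needs a new color (χ ≥ 4).
Hence χ(G) ≥ 4 > 3, so no proper 3-coloring exists.

No, G is not 3-colorable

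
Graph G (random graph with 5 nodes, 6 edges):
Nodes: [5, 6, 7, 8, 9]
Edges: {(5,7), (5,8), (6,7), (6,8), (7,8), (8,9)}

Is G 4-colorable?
A valid 4-coloring: color 1: [8]; color 2: [7, 9]; color 3: [5, 6].
(χ(G) = 3 ≤ 4.)

Yes, G is 4-colorable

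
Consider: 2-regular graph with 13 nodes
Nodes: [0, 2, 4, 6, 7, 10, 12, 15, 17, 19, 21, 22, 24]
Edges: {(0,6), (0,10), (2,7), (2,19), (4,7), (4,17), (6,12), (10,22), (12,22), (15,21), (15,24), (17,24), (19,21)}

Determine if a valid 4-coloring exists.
A valid 4-coloring: color 1: [7, 10, 12, 15, 17, 19]; color 2: [0, 2, 4, 21, 22, 24]; color 3: [6].
(χ(G) = 3 ≤ 4.)

Yes, G is 4-colorable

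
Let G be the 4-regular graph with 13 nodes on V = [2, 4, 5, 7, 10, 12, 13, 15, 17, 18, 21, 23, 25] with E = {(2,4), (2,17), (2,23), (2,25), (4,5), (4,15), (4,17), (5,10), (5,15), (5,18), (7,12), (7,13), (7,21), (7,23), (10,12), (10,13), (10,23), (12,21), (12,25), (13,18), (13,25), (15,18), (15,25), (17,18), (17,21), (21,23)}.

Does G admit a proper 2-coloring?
No, G is not 2-colorable

The clique on vertices [2, 4, 17] has size 3 > 2, so it alone needs 3 colors.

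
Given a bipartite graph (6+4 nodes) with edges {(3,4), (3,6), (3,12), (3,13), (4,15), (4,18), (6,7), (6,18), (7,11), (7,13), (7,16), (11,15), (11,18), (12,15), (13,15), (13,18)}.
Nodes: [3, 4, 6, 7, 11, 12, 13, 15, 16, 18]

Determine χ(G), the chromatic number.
Clique number ω(G) = 2 (lower bound: χ ≥ ω).
The graph is bipartite (no odd cycle), so 2 colors suffice: χ(G) = 2.
A valid 2-coloring: color 1: [4, 6, 11, 12, 13, 16]; color 2: [3, 7, 15, 18].

χ(G) = 2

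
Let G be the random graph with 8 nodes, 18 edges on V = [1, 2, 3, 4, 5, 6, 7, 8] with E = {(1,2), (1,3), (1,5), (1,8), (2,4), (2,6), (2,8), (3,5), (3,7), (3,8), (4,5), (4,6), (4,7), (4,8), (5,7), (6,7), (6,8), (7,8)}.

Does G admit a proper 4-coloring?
Yes, G is 4-colorable

A valid 4-coloring: color 1: [5, 8]; color 2: [2, 7]; color 3: [1, 4]; color 4: [3, 6].
(χ(G) = 4 ≤ 4.)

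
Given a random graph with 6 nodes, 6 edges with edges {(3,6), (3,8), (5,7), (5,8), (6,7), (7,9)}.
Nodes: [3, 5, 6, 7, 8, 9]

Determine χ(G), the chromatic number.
Clique number ω(G) = 2 (lower bound: χ ≥ ω).
Odd cycle [3, 6, 7, 5, 8] needs 3 colors (χ ≥ 3).
The coloring below uses 3 colors, so χ(G) = 3.
A valid 3-coloring: color 1: [7, 8]; color 2: [5, 6, 9]; color 3: [3].

χ(G) = 3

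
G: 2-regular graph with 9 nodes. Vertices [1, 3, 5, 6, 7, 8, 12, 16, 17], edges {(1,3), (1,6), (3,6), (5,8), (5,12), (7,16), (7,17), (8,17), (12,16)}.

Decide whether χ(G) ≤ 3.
Yes, G is 3-colorable

A valid 3-coloring: color 1: [1, 5, 16, 17]; color 2: [3, 7, 8, 12]; color 3: [6].
(χ(G) = 3 ≤ 3.)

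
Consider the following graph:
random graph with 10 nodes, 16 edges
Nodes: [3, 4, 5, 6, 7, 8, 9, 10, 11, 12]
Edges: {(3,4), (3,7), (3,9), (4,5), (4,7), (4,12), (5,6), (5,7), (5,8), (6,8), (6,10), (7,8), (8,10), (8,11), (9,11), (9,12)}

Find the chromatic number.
Clique number ω(G) = 3 (lower bound: χ ≥ ω).
The clique on [3, 4, 7] has size 3, forcing χ ≥ 3, and the coloring below uses 3 colors, so χ(G) = 3.
A valid 3-coloring: color 1: [4, 8, 9]; color 2: [3, 5, 10, 11, 12]; color 3: [6, 7].

χ(G) = 3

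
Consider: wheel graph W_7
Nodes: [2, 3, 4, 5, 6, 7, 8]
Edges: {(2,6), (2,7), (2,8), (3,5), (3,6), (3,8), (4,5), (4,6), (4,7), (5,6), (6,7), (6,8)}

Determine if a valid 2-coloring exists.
No, G is not 2-colorable

The clique on vertices [2, 6, 8] has size 3 > 2, so it alone needs 3 colors.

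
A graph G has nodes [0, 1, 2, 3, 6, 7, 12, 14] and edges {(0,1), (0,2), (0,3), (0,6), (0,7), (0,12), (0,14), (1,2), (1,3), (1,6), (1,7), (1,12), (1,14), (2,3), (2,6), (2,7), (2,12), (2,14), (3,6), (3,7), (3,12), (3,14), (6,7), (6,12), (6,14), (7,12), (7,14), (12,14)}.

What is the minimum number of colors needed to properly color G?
Clique number ω(G) = 8 (lower bound: χ ≥ ω).
The clique on [0, 1, 2, 3, 6, 7, 12, 14] has size 8, forcing χ ≥ 8, and the coloring below uses 8 colors, so χ(G) = 8.
A valid 8-coloring: color 1: [12]; color 2: [14]; color 3: [3]; color 4: [0]; color 5: [7]; color 6: [1]; color 7: [6]; color 8: [2].

χ(G) = 8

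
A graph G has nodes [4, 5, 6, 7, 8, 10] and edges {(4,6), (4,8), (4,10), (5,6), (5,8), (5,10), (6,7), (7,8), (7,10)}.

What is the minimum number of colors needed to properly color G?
χ(G) = 2

Clique number ω(G) = 2 (lower bound: χ ≥ ω).
The graph is bipartite (no odd cycle), so 2 colors suffice: χ(G) = 2.
A valid 2-coloring: color 1: [4, 5, 7]; color 2: [6, 8, 10].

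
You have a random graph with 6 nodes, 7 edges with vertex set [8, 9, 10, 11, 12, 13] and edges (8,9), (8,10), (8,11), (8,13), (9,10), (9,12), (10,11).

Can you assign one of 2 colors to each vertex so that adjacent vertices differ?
No, G is not 2-colorable

The clique on vertices [8, 9, 10] has size 3 > 2, so it alone needs 3 colors.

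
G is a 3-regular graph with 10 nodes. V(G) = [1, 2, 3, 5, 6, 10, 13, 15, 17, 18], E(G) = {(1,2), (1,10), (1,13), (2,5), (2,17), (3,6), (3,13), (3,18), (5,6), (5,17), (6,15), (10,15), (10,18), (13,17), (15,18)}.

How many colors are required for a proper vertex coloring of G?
Clique number ω(G) = 3 (lower bound: χ ≥ ω).
The clique on [2, 5, 17] has size 3, forcing χ ≥ 3, and the coloring below uses 3 colors, so χ(G) = 3.
A valid 3-coloring: color 1: [1, 3, 5, 15]; color 2: [2, 6, 13, 18]; color 3: [10, 17].

χ(G) = 3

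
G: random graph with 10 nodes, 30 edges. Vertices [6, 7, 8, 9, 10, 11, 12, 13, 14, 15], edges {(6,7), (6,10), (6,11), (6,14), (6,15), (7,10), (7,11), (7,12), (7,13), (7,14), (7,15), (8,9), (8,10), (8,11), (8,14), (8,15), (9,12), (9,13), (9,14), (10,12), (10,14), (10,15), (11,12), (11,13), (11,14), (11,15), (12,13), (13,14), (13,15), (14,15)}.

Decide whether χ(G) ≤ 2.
No, G is not 2-colorable

The clique on vertices [6, 7, 10, 14, 15] has size 5 > 2, so it alone needs 5 colors.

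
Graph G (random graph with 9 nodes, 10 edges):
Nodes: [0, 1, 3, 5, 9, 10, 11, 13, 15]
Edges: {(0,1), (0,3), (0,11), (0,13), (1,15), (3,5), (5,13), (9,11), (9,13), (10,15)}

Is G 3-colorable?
Yes, G is 3-colorable

A valid 3-coloring: color 1: [0, 5, 9, 15]; color 2: [1, 3, 10, 11, 13].
(χ(G) = 2 ≤ 3.)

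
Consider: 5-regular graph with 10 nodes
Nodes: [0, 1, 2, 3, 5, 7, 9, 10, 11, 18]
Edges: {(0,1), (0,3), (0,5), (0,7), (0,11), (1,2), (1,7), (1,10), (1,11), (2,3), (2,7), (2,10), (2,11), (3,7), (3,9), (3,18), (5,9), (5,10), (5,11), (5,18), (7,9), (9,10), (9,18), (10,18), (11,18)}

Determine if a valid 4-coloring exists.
A valid 4-coloring: color 1: [1, 3, 5]; color 2: [0, 2, 9]; color 3: [7, 18]; color 4: [10, 11].
(χ(G) = 4 ≤ 4.)

Yes, G is 4-colorable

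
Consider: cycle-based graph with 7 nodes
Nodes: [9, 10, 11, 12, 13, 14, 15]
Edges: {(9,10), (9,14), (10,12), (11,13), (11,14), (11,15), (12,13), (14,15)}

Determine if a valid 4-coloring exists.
A valid 4-coloring: color 1: [10, 13, 14]; color 2: [9, 11, 12]; color 3: [15].
(χ(G) = 3 ≤ 4.)

Yes, G is 4-colorable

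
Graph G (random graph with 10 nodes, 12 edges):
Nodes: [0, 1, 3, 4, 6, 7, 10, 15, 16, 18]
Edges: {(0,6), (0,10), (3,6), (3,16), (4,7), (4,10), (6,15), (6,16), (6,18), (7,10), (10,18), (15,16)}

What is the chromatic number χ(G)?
χ(G) = 3

Clique number ω(G) = 3 (lower bound: χ ≥ ω).
The clique on [4, 7, 10] has size 3, forcing χ ≥ 3, and the coloring below uses 3 colors, so χ(G) = 3.
A valid 3-coloring: color 1: [1, 6, 10]; color 2: [0, 7, 16, 18]; color 3: [3, 4, 15].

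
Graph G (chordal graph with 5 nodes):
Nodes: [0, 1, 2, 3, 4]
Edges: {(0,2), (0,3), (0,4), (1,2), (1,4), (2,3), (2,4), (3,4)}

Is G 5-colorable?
A valid 5-coloring: color 1: [4]; color 2: [2]; color 3: [0, 1]; color 4: [3].
(χ(G) = 4 ≤ 5.)

Yes, G is 5-colorable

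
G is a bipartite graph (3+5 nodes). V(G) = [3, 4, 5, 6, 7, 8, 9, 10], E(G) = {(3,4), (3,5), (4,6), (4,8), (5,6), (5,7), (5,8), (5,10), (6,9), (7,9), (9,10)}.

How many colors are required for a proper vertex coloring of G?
χ(G) = 2

Clique number ω(G) = 2 (lower bound: χ ≥ ω).
The graph is bipartite (no odd cycle), so 2 colors suffice: χ(G) = 2.
A valid 2-coloring: color 1: [4, 5, 9]; color 2: [3, 6, 7, 8, 10].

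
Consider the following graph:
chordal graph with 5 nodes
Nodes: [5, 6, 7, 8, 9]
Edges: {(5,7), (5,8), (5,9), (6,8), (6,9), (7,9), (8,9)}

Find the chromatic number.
χ(G) = 3

Clique number ω(G) = 3 (lower bound: χ ≥ ω).
The clique on [5, 8, 9] has size 3, forcing χ ≥ 3, and the coloring below uses 3 colors, so χ(G) = 3.
A valid 3-coloring: color 1: [9]; color 2: [7, 8]; color 3: [5, 6].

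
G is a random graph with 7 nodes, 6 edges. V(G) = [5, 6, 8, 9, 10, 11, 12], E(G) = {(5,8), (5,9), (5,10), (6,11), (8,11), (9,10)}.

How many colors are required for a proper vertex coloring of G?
Clique number ω(G) = 3 (lower bound: χ ≥ ω).
The clique on [5, 9, 10] has size 3, forcing χ ≥ 3, and the coloring below uses 3 colors, so χ(G) = 3.
A valid 3-coloring: color 1: [5, 11, 12]; color 2: [6, 8, 10]; color 3: [9].

χ(G) = 3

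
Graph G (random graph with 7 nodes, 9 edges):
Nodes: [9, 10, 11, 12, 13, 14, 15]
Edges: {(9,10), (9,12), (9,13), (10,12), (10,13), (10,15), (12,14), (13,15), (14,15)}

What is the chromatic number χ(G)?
χ(G) = 3

Clique number ω(G) = 3 (lower bound: χ ≥ ω).
The clique on [9, 10, 12] has size 3, forcing χ ≥ 3, and the coloring below uses 3 colors, so χ(G) = 3.
A valid 3-coloring: color 1: [10, 11, 14]; color 2: [12, 13]; color 3: [9, 15].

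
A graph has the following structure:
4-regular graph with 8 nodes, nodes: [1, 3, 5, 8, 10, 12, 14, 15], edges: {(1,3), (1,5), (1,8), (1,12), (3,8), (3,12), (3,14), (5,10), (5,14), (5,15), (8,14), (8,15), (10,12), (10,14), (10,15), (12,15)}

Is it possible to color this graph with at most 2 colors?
The clique on vertices [1, 3, 8] has size 3 > 2, so it alone needs 3 colors.

No, G is not 2-colorable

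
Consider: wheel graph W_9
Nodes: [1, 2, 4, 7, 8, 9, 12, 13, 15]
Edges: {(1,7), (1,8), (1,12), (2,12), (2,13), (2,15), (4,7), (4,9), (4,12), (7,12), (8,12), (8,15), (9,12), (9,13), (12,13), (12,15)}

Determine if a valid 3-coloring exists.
A valid 3-coloring: color 1: [12]; color 2: [2, 7, 8, 9]; color 3: [1, 4, 13, 15].
(χ(G) = 3 ≤ 3.)

Yes, G is 3-colorable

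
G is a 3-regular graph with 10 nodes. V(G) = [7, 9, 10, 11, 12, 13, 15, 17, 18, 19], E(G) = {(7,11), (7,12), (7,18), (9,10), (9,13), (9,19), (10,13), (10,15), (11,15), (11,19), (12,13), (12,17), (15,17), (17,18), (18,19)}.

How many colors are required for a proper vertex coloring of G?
χ(G) = 3

Clique number ω(G) = 3 (lower bound: χ ≥ ω).
The clique on [9, 10, 13] has size 3, forcing χ ≥ 3, and the coloring below uses 3 colors, so χ(G) = 3.
A valid 3-coloring: color 1: [10, 11, 12, 18]; color 2: [7, 9, 15]; color 3: [13, 17, 19].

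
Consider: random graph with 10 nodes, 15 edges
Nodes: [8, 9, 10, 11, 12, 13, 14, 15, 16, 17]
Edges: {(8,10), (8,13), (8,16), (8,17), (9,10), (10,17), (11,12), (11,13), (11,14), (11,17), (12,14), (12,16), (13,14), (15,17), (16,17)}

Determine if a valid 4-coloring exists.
Yes, G is 4-colorable

A valid 4-coloring: color 1: [9, 12, 13, 17]; color 2: [8, 11, 15]; color 3: [10, 14, 16].
(χ(G) = 3 ≤ 4.)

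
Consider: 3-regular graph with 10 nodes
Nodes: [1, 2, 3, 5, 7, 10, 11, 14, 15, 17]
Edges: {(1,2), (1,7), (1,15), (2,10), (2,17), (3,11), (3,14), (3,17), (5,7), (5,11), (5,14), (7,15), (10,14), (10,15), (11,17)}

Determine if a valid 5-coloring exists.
A valid 5-coloring: color 1: [7, 10, 17]; color 2: [2, 11, 14, 15]; color 3: [1, 3, 5].
(χ(G) = 3 ≤ 5.)

Yes, G is 5-colorable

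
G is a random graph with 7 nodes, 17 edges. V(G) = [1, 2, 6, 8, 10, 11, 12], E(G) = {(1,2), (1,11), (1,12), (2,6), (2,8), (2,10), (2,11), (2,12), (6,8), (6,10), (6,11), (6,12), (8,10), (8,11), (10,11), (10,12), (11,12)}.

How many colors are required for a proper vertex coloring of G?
χ(G) = 5

Clique number ω(G) = 5 (lower bound: χ ≥ ω).
The clique on [2, 6, 8, 10, 11] has size 5, forcing χ ≥ 5, and the coloring below uses 5 colors, so χ(G) = 5.
A valid 5-coloring: color 1: [11]; color 2: [2]; color 3: [1, 6]; color 4: [8, 12]; color 5: [10].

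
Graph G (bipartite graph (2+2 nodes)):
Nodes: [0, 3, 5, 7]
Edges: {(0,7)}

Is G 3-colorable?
Yes, G is 3-colorable

A valid 3-coloring: color 1: [3, 5, 7]; color 2: [0].
(χ(G) = 2 ≤ 3.)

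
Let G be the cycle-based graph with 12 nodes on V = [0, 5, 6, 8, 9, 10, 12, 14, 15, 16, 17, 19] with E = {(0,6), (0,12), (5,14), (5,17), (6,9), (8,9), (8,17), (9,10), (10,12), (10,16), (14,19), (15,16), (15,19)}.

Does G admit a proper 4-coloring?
A valid 4-coloring: color 1: [0, 9, 14, 16, 17]; color 2: [5, 6, 8, 10, 19]; color 3: [12, 15].
(χ(G) = 3 ≤ 4.)

Yes, G is 4-colorable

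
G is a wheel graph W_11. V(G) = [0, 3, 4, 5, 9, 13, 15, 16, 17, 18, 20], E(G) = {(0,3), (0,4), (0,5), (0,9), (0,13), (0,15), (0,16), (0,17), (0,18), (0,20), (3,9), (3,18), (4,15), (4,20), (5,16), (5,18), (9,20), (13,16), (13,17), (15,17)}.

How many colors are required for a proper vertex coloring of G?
Clique number ω(G) = 3 (lower bound: χ ≥ ω).
The clique on [0, 3, 9] has size 3, forcing χ ≥ 3, and the coloring below uses 3 colors, so χ(G) = 3.
A valid 3-coloring: color 1: [0]; color 2: [3, 5, 13, 15, 20]; color 3: [4, 9, 16, 17, 18].

χ(G) = 3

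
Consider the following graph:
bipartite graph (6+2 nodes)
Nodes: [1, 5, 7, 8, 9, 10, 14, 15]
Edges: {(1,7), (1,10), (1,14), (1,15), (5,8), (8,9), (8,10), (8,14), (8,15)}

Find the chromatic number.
χ(G) = 2

Clique number ω(G) = 2 (lower bound: χ ≥ ω).
The graph is bipartite (no odd cycle), so 2 colors suffice: χ(G) = 2.
A valid 2-coloring: color 1: [1, 8]; color 2: [5, 7, 9, 10, 14, 15].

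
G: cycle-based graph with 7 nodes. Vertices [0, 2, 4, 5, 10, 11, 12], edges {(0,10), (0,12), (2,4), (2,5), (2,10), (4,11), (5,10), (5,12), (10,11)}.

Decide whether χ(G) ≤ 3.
Yes, G is 3-colorable

A valid 3-coloring: color 1: [4, 10, 12]; color 2: [0, 5, 11]; color 3: [2].
(χ(G) = 3 ≤ 3.)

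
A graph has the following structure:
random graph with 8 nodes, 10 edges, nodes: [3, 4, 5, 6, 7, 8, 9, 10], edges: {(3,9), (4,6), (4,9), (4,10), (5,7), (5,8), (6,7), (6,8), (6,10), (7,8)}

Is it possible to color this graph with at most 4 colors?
Yes, G is 4-colorable

A valid 4-coloring: color 1: [5, 6, 9]; color 2: [3, 4, 7]; color 3: [8, 10].
(χ(G) = 3 ≤ 4.)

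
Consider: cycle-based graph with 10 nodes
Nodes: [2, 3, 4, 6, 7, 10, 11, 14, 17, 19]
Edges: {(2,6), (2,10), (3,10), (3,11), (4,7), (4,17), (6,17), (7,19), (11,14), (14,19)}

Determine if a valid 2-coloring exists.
Yes, G is 2-colorable

A valid 2-coloring: color 1: [4, 6, 10, 11, 19]; color 2: [2, 3, 7, 14, 17].
(χ(G) = 2 ≤ 2.)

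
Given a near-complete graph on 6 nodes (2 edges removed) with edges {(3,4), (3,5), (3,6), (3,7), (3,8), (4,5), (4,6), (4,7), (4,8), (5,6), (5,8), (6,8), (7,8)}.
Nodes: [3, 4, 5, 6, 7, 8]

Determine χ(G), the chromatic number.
χ(G) = 5

Clique number ω(G) = 5 (lower bound: χ ≥ ω).
The clique on [3, 4, 5, 6, 8] has size 5, forcing χ ≥ 5, and the coloring below uses 5 colors, so χ(G) = 5.
A valid 5-coloring: color 1: [3]; color 2: [4]; color 3: [8]; color 4: [5, 7]; color 5: [6].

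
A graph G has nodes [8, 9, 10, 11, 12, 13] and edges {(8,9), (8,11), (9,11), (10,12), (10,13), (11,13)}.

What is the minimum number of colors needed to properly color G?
χ(G) = 3

Clique number ω(G) = 3 (lower bound: χ ≥ ω).
The clique on [8, 9, 11] has size 3, forcing χ ≥ 3, and the coloring below uses 3 colors, so χ(G) = 3.
A valid 3-coloring: color 1: [10, 11]; color 2: [9, 12, 13]; color 3: [8].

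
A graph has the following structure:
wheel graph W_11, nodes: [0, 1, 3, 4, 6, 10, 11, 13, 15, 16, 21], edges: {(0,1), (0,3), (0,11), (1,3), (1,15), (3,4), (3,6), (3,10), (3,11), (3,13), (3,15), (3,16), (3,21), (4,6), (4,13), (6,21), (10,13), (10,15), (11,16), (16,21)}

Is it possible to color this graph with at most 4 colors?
A valid 4-coloring: color 1: [3]; color 2: [1, 4, 10, 11, 21]; color 3: [0, 6, 13, 15, 16].
(χ(G) = 3 ≤ 4.)

Yes, G is 4-colorable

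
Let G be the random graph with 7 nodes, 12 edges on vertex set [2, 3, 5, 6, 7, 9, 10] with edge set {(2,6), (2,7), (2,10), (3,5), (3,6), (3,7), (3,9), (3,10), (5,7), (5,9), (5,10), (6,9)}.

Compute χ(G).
Clique number ω(G) = 3 (lower bound: χ ≥ ω).
The clique on [3, 5, 9] has size 3, forcing χ ≥ 3, and the coloring below uses 3 colors, so χ(G) = 3.
A valid 3-coloring: color 1: [2, 3]; color 2: [5, 6]; color 3: [7, 9, 10].

χ(G) = 3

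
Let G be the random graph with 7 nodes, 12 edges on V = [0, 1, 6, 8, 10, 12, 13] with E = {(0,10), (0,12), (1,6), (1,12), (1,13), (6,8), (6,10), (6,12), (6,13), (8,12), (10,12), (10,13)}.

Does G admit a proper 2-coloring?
No, G is not 2-colorable

The clique on vertices [0, 10, 12] has size 3 > 2, so it alone needs 3 colors.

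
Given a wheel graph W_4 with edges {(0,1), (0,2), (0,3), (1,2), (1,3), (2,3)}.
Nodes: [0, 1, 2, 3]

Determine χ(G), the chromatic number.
Clique number ω(G) = 4 (lower bound: χ ≥ ω).
The clique on [0, 1, 2, 3] has size 4, forcing χ ≥ 4, and the coloring below uses 4 colors, so χ(G) = 4.
A valid 4-coloring: color 1: [3]; color 2: [2]; color 3: [1]; color 4: [0].

χ(G) = 4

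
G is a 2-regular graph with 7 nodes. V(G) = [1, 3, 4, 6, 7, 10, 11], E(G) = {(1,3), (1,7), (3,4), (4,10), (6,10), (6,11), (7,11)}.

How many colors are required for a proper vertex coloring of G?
χ(G) = 3

Clique number ω(G) = 2 (lower bound: χ ≥ ω).
Odd cycle [6, 10, 4, 3, 1, 7, 11] needs 3 colors (χ ≥ 3).
The coloring below uses 3 colors, so χ(G) = 3.
A valid 3-coloring: color 1: [3, 6, 7]; color 2: [1, 4, 11]; color 3: [10].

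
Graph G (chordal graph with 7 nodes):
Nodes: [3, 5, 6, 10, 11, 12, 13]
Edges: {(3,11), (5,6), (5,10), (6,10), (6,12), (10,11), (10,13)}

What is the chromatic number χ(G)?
Clique number ω(G) = 3 (lower bound: χ ≥ ω).
The clique on [5, 6, 10] has size 3, forcing χ ≥ 3, and the coloring below uses 3 colors, so χ(G) = 3.
A valid 3-coloring: color 1: [3, 10, 12]; color 2: [6, 11, 13]; color 3: [5].

χ(G) = 3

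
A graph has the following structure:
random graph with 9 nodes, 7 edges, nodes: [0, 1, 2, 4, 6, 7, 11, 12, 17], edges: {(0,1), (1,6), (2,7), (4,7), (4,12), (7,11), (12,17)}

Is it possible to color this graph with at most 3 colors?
A valid 3-coloring: color 1: [1, 7, 12]; color 2: [0, 2, 4, 6, 11, 17].
(χ(G) = 2 ≤ 3.)

Yes, G is 3-colorable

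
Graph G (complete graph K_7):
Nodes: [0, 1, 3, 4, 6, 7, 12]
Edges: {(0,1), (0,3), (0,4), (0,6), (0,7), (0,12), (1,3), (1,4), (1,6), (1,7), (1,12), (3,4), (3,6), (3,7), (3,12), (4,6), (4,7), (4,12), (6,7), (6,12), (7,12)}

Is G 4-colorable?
No, G is not 4-colorable

The clique on vertices [0, 1, 3, 4, 6, 7, 12] has size 7 > 4, so it alone needs 7 colors.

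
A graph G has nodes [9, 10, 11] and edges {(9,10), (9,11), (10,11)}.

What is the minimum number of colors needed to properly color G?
Clique number ω(G) = 3 (lower bound: χ ≥ ω).
The clique on [9, 10, 11] has size 3, forcing χ ≥ 3, and the coloring below uses 3 colors, so χ(G) = 3.
A valid 3-coloring: color 1: [11]; color 2: [9]; color 3: [10].

χ(G) = 3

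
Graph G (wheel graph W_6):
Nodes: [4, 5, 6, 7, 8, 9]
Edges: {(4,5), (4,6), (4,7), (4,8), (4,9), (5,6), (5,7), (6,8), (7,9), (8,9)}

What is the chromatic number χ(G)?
χ(G) = 4

Clique number ω(G) = 3 (lower bound: χ ≥ ω).
Odd cycle [9, 7, 5, 6, 8] needs 3 colors (χ ≥ 3).
Vertex 4 is adjacent to every vertex of [5, 6, 7, 8, 9], which already need 3 colors among themselves, so 4 needs a new color (χ ≥ 4).
The coloring below uses 4 colors, so χ(G) = 4.
A valid 4-coloring: color 1: [4]; color 2: [6, 9]; color 3: [7, 8]; color 4: [5].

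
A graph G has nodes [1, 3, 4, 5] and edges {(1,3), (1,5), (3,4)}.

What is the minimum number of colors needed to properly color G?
χ(G) = 2

Clique number ω(G) = 2 (lower bound: χ ≥ ω).
The graph is bipartite (no odd cycle), so 2 colors suffice: χ(G) = 2.
A valid 2-coloring: color 1: [1, 4]; color 2: [3, 5].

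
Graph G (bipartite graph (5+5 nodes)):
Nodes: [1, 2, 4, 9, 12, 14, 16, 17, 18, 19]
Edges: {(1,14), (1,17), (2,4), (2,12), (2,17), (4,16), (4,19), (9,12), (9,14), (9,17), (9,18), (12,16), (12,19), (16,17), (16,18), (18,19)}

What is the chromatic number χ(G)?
Clique number ω(G) = 2 (lower bound: χ ≥ ω).
The graph is bipartite (no odd cycle), so 2 colors suffice: χ(G) = 2.
A valid 2-coloring: color 1: [4, 12, 14, 17, 18]; color 2: [1, 2, 9, 16, 19].

χ(G) = 2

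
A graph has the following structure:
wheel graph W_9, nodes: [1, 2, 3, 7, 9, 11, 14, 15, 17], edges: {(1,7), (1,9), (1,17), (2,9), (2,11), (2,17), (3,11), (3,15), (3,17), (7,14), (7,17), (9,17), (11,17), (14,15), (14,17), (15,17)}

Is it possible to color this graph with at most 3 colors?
A valid 3-coloring: color 1: [17]; color 2: [1, 2, 3, 14]; color 3: [7, 9, 11, 15].
(χ(G) = 3 ≤ 3.)

Yes, G is 3-colorable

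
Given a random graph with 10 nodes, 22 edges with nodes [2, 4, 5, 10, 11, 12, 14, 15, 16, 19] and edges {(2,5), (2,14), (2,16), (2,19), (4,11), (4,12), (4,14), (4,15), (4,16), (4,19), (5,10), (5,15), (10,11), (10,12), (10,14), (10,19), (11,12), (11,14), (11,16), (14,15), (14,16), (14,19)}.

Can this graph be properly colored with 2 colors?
No, G is not 2-colorable

The clique on vertices [4, 11, 14, 16] has size 4 > 2, so it alone needs 4 colors.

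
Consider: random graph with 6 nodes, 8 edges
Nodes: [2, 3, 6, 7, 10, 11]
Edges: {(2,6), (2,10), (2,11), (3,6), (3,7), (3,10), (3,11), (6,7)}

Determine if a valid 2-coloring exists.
The clique on vertices [3, 6, 7] has size 3 > 2, so it alone needs 3 colors.

No, G is not 2-colorable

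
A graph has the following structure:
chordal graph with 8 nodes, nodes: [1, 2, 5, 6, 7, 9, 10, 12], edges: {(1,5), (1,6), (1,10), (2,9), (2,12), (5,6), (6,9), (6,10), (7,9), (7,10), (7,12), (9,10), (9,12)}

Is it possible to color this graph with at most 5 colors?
Yes, G is 5-colorable

A valid 5-coloring: color 1: [1, 9]; color 2: [5, 10, 12]; color 3: [2, 6, 7].
(χ(G) = 3 ≤ 5.)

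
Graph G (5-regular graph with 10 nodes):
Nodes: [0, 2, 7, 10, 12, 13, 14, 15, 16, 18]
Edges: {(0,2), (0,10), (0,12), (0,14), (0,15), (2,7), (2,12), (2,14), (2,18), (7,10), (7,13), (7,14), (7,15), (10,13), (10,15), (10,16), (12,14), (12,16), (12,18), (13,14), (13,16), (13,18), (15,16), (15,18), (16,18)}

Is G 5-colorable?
Yes, G is 5-colorable

A valid 5-coloring: color 1: [2, 13, 15]; color 2: [10, 14, 18]; color 3: [7, 12]; color 4: [0, 16].
(χ(G) = 4 ≤ 5.)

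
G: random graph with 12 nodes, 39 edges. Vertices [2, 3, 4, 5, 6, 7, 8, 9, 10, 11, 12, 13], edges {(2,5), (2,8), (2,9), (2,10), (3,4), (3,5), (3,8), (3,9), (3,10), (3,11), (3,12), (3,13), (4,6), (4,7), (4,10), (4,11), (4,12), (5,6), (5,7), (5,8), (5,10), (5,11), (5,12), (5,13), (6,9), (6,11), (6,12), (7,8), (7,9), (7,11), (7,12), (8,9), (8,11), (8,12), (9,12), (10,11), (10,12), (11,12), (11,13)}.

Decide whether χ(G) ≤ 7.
A valid 7-coloring: color 1: [2, 12, 13]; color 2: [4, 5, 9]; color 3: [11]; color 4: [3, 6, 7]; color 5: [8, 10].
(χ(G) = 5 ≤ 7.)

Yes, G is 7-colorable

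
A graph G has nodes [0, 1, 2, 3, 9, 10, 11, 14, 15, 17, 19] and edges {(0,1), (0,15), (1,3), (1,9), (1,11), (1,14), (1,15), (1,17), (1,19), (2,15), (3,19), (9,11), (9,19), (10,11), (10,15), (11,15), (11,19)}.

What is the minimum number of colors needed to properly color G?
χ(G) = 4

Clique number ω(G) = 4 (lower bound: χ ≥ ω).
The clique on [1, 9, 11, 19] has size 4, forcing χ ≥ 4, and the coloring below uses 4 colors, so χ(G) = 4.
A valid 4-coloring: color 1: [1, 2, 10]; color 2: [14, 15, 17, 19]; color 3: [0, 3, 11]; color 4: [9].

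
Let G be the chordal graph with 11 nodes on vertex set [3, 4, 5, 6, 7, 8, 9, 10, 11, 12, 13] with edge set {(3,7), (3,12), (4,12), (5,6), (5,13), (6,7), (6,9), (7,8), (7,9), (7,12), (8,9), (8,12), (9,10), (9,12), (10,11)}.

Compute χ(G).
χ(G) = 4

Clique number ω(G) = 4 (lower bound: χ ≥ ω).
The clique on [7, 8, 9, 12] has size 4, forcing χ ≥ 4, and the coloring below uses 4 colors, so χ(G) = 4.
A valid 4-coloring: color 1: [4, 5, 7, 10]; color 2: [3, 9, 11, 13]; color 3: [6, 12]; color 4: [8].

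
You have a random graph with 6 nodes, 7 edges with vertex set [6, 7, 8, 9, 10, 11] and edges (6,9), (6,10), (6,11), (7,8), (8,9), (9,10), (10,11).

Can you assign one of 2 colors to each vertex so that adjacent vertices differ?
The clique on vertices [6, 9, 10] has size 3 > 2, so it alone needs 3 colors.

No, G is not 2-colorable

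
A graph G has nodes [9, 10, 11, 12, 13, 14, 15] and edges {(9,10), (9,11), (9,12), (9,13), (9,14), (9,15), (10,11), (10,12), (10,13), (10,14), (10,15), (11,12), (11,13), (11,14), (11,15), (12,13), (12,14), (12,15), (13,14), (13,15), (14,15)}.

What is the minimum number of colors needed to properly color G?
Clique number ω(G) = 7 (lower bound: χ ≥ ω).
The clique on [9, 10, 11, 12, 13, 14, 15] has size 7, forcing χ ≥ 7, and the coloring below uses 7 colors, so χ(G) = 7.
A valid 7-coloring: color 1: [15]; color 2: [12]; color 3: [14]; color 4: [10]; color 5: [13]; color 6: [11]; color 7: [9].

χ(G) = 7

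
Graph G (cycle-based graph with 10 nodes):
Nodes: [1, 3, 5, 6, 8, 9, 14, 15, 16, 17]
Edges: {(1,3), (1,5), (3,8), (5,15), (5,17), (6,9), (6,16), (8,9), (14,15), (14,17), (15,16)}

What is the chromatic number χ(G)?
Clique number ω(G) = 2 (lower bound: χ ≥ ω).
The graph is bipartite (no odd cycle), so 2 colors suffice: χ(G) = 2.
A valid 2-coloring: color 1: [3, 5, 9, 14, 16]; color 2: [1, 6, 8, 15, 17].

χ(G) = 2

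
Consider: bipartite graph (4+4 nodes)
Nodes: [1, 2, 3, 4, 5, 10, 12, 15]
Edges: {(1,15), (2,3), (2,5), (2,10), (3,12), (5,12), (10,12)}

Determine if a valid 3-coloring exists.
A valid 3-coloring: color 1: [2, 4, 12, 15]; color 2: [1, 3, 5, 10].
(χ(G) = 2 ≤ 3.)

Yes, G is 3-colorable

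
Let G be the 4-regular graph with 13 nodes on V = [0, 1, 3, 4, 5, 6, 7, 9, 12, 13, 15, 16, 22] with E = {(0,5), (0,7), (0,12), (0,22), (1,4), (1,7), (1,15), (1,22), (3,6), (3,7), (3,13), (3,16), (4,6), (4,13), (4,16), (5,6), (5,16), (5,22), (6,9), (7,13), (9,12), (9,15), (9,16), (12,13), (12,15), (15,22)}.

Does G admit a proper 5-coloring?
Yes, G is 5-colorable

A valid 5-coloring: color 1: [3, 4, 5, 15]; color 2: [6, 7, 12, 16, 22]; color 3: [0, 1, 9, 13].
(χ(G) = 3 ≤ 5.)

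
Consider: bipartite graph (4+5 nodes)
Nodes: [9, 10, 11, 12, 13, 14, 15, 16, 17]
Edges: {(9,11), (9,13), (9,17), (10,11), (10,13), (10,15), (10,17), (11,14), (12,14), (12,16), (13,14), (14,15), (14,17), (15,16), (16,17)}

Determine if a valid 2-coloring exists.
Yes, G is 2-colorable

A valid 2-coloring: color 1: [9, 10, 14, 16]; color 2: [11, 12, 13, 15, 17].
(χ(G) = 2 ≤ 2.)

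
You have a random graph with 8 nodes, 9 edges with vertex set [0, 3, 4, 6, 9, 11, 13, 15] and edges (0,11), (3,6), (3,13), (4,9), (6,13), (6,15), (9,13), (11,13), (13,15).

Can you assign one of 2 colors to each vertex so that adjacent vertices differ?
The clique on vertices [3, 6, 13] has size 3 > 2, so it alone needs 3 colors.

No, G is not 2-colorable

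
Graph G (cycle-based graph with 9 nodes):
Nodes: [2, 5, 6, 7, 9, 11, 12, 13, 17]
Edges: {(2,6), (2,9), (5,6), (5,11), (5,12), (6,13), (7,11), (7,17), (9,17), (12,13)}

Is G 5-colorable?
A valid 5-coloring: color 1: [6, 7, 9, 12]; color 2: [2, 5, 13, 17]; color 3: [11].
(χ(G) = 3 ≤ 5.)

Yes, G is 5-colorable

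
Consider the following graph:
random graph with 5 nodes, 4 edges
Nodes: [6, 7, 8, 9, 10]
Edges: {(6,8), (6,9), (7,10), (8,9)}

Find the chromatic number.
Clique number ω(G) = 3 (lower bound: χ ≥ ω).
The clique on [6, 8, 9] has size 3, forcing χ ≥ 3, and the coloring below uses 3 colors, so χ(G) = 3.
A valid 3-coloring: color 1: [9, 10]; color 2: [7, 8]; color 3: [6].

χ(G) = 3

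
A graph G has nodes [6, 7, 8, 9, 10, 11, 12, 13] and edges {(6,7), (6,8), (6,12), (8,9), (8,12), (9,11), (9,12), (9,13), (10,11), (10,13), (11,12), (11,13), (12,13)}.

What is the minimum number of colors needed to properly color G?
χ(G) = 4

Clique number ω(G) = 4 (lower bound: χ ≥ ω).
The clique on [9, 11, 12, 13] has size 4, forcing χ ≥ 4, and the coloring below uses 4 colors, so χ(G) = 4.
A valid 4-coloring: color 1: [7, 10, 12]; color 2: [8, 13]; color 3: [6, 9]; color 4: [11].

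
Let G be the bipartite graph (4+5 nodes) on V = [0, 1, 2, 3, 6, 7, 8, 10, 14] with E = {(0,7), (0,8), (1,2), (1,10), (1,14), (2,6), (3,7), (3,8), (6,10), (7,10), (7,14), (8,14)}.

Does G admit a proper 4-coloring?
Yes, G is 4-colorable

A valid 4-coloring: color 1: [1, 6, 7, 8]; color 2: [0, 2, 3, 10, 14].
(χ(G) = 2 ≤ 4.)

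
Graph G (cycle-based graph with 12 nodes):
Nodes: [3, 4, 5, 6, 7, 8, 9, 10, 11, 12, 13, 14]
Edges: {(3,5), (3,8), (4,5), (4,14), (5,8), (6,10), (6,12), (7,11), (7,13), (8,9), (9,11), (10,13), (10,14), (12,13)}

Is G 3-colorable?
Yes, G is 3-colorable

A valid 3-coloring: color 1: [5, 6, 11, 13, 14]; color 2: [4, 7, 8, 10, 12]; color 3: [3, 9].
(χ(G) = 3 ≤ 3.)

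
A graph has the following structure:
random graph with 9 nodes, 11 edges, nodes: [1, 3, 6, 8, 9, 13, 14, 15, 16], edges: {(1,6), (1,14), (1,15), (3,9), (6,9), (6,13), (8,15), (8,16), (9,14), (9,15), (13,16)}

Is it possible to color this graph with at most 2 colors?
A valid 2-coloring: color 1: [1, 8, 9, 13]; color 2: [3, 6, 14, 15, 16].
(χ(G) = 2 ≤ 2.)

Yes, G is 2-colorable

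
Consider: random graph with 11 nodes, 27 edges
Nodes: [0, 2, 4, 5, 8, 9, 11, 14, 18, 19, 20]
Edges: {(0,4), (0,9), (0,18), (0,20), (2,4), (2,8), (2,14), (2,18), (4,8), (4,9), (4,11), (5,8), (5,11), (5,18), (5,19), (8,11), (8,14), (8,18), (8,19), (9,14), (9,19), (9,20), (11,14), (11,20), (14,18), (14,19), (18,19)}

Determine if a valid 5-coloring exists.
A valid 5-coloring: color 1: [8, 9]; color 2: [4, 18, 20]; color 3: [0, 5, 14]; color 4: [2, 11, 19].
(χ(G) = 4 ≤ 5.)

Yes, G is 5-colorable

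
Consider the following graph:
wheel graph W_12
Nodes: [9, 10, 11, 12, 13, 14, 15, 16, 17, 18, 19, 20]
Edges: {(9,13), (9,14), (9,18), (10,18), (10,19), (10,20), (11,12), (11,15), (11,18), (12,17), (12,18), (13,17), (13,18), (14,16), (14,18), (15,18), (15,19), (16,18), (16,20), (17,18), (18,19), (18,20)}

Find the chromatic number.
χ(G) = 4

Clique number ω(G) = 3 (lower bound: χ ≥ ω).
Odd cycle [19, 10, 20, 16, 14, 9, 13, 17, 12, 11, 15] needs 3 colors (χ ≥ 3).
Vertex 18 is adjacent to every vertex of [9, 10, 11, 12, 13, 14, 15, 16, 17, 19, 20], which already need 3 colors among themselves, so 18 needs a new color (χ ≥ 4).
The coloring below uses 4 colors, so χ(G) = 4.
A valid 4-coloring: color 1: [18]; color 2: [11, 13, 14, 19, 20]; color 3: [9, 10, 15, 16, 17]; color 4: [12].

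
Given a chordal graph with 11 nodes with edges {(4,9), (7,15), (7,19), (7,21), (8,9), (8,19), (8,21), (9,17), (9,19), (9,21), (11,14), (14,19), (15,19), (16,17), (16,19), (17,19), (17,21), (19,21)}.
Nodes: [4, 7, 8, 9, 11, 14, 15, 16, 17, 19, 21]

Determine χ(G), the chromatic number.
Clique number ω(G) = 4 (lower bound: χ ≥ ω).
The clique on [8, 9, 19, 21] has size 4, forcing χ ≥ 4, and the coloring below uses 4 colors, so χ(G) = 4.
A valid 4-coloring: color 1: [4, 11, 19]; color 2: [14, 15, 16, 21]; color 3: [7, 9]; color 4: [8, 17].

χ(G) = 4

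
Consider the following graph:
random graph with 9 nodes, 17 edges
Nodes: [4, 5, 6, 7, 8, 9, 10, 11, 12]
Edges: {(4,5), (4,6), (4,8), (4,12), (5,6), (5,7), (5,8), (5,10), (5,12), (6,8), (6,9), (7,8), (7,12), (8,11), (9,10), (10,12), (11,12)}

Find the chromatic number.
Clique number ω(G) = 4 (lower bound: χ ≥ ω).
The clique on [4, 5, 6, 8] has size 4, forcing χ ≥ 4, and the coloring below uses 4 colors, so χ(G) = 4.
A valid 4-coloring: color 1: [5, 9, 11]; color 2: [8, 12]; color 3: [6, 7, 10]; color 4: [4].

χ(G) = 4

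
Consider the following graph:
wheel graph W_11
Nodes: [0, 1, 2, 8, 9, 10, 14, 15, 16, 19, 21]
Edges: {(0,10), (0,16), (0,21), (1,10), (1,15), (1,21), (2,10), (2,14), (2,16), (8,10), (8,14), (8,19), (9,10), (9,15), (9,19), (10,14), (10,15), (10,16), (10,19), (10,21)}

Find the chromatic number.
Clique number ω(G) = 3 (lower bound: χ ≥ ω).
The clique on [0, 10, 16] has size 3, forcing χ ≥ 3, and the coloring below uses 3 colors, so χ(G) = 3.
A valid 3-coloring: color 1: [10]; color 2: [14, 15, 16, 19, 21]; color 3: [0, 1, 2, 8, 9].

χ(G) = 3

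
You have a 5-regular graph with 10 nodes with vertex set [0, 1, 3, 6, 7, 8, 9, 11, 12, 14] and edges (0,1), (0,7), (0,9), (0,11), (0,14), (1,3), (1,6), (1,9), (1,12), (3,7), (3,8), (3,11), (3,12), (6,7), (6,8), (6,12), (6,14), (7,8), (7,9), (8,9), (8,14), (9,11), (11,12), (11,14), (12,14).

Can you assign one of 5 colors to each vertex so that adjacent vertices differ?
A valid 5-coloring: color 1: [3, 6, 9]; color 2: [0, 8, 12]; color 3: [1, 7, 14]; color 4: [11].
(χ(G) = 4 ≤ 5.)

Yes, G is 5-colorable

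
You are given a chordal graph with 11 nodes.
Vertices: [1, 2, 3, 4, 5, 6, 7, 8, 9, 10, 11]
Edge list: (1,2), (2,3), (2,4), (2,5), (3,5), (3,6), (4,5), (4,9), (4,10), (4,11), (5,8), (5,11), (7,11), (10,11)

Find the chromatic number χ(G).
χ(G) = 3

Clique number ω(G) = 3 (lower bound: χ ≥ ω).
The clique on [2, 3, 5] has size 3, forcing χ ≥ 3, and the coloring below uses 3 colors, so χ(G) = 3.
A valid 3-coloring: color 1: [1, 3, 4, 7, 8]; color 2: [5, 6, 9, 10]; color 3: [2, 11].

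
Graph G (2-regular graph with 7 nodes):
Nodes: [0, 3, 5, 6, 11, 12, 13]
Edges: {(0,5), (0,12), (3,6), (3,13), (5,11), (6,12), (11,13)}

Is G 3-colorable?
Yes, G is 3-colorable

A valid 3-coloring: color 1: [0, 3, 11]; color 2: [5, 12, 13]; color 3: [6].
(χ(G) = 3 ≤ 3.)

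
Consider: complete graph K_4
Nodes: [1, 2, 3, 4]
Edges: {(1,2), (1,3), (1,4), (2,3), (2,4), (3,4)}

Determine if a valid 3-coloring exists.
No, G is not 3-colorable

The clique on vertices [1, 2, 3, 4] has size 4 > 3, so it alone needs 4 colors.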